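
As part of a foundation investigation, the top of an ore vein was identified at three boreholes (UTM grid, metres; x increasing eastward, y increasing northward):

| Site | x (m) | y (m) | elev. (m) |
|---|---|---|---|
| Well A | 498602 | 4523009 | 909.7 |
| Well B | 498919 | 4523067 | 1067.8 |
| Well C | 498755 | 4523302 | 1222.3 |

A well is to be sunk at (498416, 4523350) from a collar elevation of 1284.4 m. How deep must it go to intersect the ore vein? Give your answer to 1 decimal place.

133.1 m

Two edge vectors: Well A→Well B = (317, 58, 158.1), Well A→Well C = (153, 293, 312.6).
Normal n = (Well A→Well B) × (Well A→Well C) = (-28192.5, -74904.9, 84007).
So ∂z/∂x = −n_x/n_z = 0.335597034 and ∂z/∂y = −n_y/n_z = 0.891650696.
Intercept c from Well A: 909.7 − 167329.35 − 4032944.12 = −4199363.77.
At (498416, 4523350): z_contact = 167266.93 + 4033248.17 − 4199363.77 = 1151.33 m.
Depth below ground = 1284.4 − 1151.33 = 133.1 m.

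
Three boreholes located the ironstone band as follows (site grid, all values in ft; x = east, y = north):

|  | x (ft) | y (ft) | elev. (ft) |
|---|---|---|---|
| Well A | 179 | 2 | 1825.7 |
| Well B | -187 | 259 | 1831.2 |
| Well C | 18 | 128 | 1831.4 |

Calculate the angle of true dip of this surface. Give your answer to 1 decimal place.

16.8°

Two edge vectors: Well A→Well B = (-366, 257, 5.5), Well A→Well C = (-161, 126, 5.7).
Normal n = (Well A→Well B) × (Well A→Well C) = (771.9, 1200.7, -4739).
So ∂z/∂x = −n_x/n_z = 0.16288 and ∂z/∂y = −n_y/n_z = 0.25337.
Gradient magnitude |∇z| = √(a² + b²) = √(0.02653 + 0.06419) = 0.30121.
True dip = arctan(0.30121) = 16.8°, dipping toward SSW (azimuth ≈ 213°).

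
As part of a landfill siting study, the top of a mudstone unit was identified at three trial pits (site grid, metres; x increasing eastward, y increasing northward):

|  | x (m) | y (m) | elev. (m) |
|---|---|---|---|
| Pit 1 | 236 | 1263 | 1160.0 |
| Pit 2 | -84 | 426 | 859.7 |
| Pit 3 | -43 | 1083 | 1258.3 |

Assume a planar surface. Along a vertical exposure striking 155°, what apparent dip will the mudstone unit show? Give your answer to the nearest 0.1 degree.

Let the plane be z = a·x + b·y + c.
Pit 2−Pit 1: −320a − 837b = −300.3;  Pit 3−Pit 1: −279a − 180b = 98.3.
Solving gives a = −0.77495, b = 0.65506.
Unit vector along 155° is (sin 155°, cos 155°) = (0.4226, -0.9063).
Slope in that direction = a·(0.4226) + b·(-0.9063) = −0.92119.
Apparent dip = arctan|0.92119| = 42.7° (true dip is 45.4°, so apparent ≤ true as expected).

42.7°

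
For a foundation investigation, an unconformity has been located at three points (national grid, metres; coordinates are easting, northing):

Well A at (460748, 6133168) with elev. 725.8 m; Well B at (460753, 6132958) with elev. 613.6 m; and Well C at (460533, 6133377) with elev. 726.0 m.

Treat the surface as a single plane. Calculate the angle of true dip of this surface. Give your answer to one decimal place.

Let the plane be z = a·easting + b·northing + c.
Well B−Well A: 5a − 210b = −112.2;  Well C−Well A: −215a + 209b = 0.2.
Solving gives a = 0.53073, b = 0.54692.
Gradient magnitude |∇z| = √(a² + b²) = √(0.28167 + 0.29912) = 0.76210.
True dip = arctan(0.76210) = 37.3°, dipping toward SW (azimuth ≈ 224°).

37.3°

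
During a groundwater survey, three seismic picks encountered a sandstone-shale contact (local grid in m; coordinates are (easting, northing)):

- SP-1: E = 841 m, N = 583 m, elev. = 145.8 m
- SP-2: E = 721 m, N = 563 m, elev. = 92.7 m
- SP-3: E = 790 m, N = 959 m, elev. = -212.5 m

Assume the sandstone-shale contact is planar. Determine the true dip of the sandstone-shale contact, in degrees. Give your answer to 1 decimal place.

46.5°

Two edge vectors: SP-1→SP-2 = (-120, -20, -53.1), SP-1→SP-3 = (-51, 376, -358.3).
Normal n = (SP-1→SP-2) × (SP-1→SP-3) = (27131.6, -40287.9, -46140).
So ∂z/∂E = −n_x/n_z = 0.58803 and ∂z/∂N = −n_y/n_z = −0.87317.
Gradient magnitude |∇z| = √(a² + b²) = √(0.34578 + 0.76242) = 1.05271.
True dip = arctan(1.05271) = 46.5°, dipping toward NW (azimuth ≈ 326°).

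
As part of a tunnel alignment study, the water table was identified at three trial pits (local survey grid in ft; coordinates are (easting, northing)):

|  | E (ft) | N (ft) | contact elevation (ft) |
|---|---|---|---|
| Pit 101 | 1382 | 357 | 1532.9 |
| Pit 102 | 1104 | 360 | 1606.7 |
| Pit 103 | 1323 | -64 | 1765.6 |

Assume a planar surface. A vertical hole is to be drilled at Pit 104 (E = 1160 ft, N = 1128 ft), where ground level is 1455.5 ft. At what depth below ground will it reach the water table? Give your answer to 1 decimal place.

Two edge vectors: Pit 101→Pit 102 = (-278, 3, 73.8), Pit 101→Pit 103 = (-59, -421, 232.7).
Normal n = (Pit 101→Pit 102) × (Pit 101→Pit 103) = (31767.9, 60336.4, 117215).
So ∂z/∂E = −n_x/n_z = −0.271022 and ∂z/∂N = −n_y/n_z = −0.514750.
Intercept c from Pit 101: 1532.9 + 374.55 + 183.77 = 2091.22.
At (1160, 1128): z_contact = −314.39 − 580.64 + 2091.22 = 1196.19 ft.
Depth below ground = 1455.5 − 1196.19 = 259.3 ft.

259.3 ft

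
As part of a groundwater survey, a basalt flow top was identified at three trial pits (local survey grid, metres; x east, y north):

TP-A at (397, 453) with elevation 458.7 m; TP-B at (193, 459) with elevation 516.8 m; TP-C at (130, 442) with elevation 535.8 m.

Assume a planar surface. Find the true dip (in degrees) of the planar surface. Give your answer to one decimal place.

Two edge vectors: TP-A→TP-B = (-204, 6, 58.1), TP-A→TP-C = (-267, -11, 77.1).
Normal n = (TP-A→TP-B) × (TP-A→TP-C) = (1101.7, 215.7, 3846).
So ∂z/∂x = −n_x/n_z = −0.28645 and ∂z/∂y = −n_y/n_z = −0.05608.
Gradient magnitude |∇z| = √(a² + b²) = √(0.08206 + 0.00315) = 0.29189.
True dip = arctan(0.29189) = 16.3°, dipping toward E (azimuth ≈ 079°).

16.3°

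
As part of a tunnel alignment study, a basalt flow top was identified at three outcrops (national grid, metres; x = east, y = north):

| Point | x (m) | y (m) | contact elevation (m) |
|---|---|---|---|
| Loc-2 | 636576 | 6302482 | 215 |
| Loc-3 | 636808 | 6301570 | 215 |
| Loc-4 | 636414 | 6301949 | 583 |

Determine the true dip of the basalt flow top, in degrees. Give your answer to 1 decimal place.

Two edge vectors: Loc-2→Loc-3 = (232, -912, 0), Loc-2→Loc-4 = (-162, -533, 368).
Normal n = (Loc-2→Loc-3) × (Loc-2→Loc-4) = (-335616, -85376, -271400).
So ∂z/∂x = −n_x/n_z = −1.23661 and ∂z/∂y = −n_y/n_z = −0.31458.
Gradient magnitude |∇z| = √(a² + b²) = √(1.52920 + 0.09896) = 1.27599.
True dip = arctan(1.27599) = 51.9°, dipping toward ENE (azimuth ≈ 076°).

51.9°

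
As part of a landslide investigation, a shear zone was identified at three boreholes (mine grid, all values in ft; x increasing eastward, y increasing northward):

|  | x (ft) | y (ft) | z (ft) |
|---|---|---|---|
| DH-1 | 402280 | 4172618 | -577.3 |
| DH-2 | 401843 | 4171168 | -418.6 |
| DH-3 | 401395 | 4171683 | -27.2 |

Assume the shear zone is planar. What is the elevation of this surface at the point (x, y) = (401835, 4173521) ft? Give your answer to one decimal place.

-143.8 ft

Two edge vectors: DH-1→DH-2 = (-437, -1450, 158.7), DH-1→DH-3 = (-885, -935, 550.1).
Normal n = (DH-1→DH-2) × (DH-1→DH-3) = (-649260.5, 99944.2, -874655).
So ∂z/∂x = −n_x/n_z = −0.742304680 and ∂z/∂y = −n_y/n_z = 0.114266997.
Intercept c from DH-1: -577.3 + 298614.33 − 476792.53 = −178755.50.
At (401835, 4173521): z = −298284.0 + 476895.7 − 178755.50 = -143.8 ft.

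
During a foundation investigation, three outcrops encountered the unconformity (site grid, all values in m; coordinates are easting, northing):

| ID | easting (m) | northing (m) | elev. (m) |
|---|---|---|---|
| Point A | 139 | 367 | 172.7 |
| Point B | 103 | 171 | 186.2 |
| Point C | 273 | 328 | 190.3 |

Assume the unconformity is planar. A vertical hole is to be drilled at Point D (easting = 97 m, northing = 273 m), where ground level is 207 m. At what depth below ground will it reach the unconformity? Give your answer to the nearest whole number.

30 m

Two edge vectors: Point A→Point B = (-36, -196, 13.5), Point A→Point C = (134, -39, 17.6).
Normal n = (Point A→Point B) × (Point A→Point C) = (-2923.1, 2442.6, 27668).
So ∂z/∂easting = −n_x/n_z = 0.10565 and ∂z/∂northing = −n_y/n_z = −0.08828.
Intercept c from Point A: 172.7 − 14.69 + 32.40 = 190.41.
At (97, 273): z_contact = 10.2 − 24.1 + 190.41 = 176.6 m.
Depth below ground = 207 − 176.6 = 30 m.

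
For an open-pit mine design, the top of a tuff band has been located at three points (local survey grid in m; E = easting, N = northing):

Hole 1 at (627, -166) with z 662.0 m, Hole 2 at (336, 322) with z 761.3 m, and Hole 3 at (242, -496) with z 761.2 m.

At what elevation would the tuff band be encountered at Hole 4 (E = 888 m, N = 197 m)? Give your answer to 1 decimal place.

Two edge vectors: Hole 1→Hole 2 = (-291, 488, 99.3), Hole 1→Hole 3 = (-385, -330, 99.2).
Normal n = (Hole 1→Hole 2) × (Hole 1→Hole 3) = (81178.6, -9363.3, 283910).
So ∂z/∂E = −n_x/n_z = −0.28593 and ∂z/∂N = −n_y/n_z = 0.03298.
Intercept c from Hole 1: 662 + 179.28 + 5.47 = 846.75.
At (888, 197): z = −253.9 + 6.5 + 846.75 = 599.3 m.

599.3 m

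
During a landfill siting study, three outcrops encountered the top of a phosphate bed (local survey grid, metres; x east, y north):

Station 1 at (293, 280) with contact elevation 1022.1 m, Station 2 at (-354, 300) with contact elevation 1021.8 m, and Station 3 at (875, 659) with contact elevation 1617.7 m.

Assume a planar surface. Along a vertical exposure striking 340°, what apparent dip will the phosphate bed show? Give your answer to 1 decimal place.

Let the plane be z = a·x + b·y + c.
Station 2−Station 1: −647a + 20b = −0.3;  Station 3−Station 1: 582a + 379b = 595.6.
Solving gives a = 0.04682, b = 1.49961.
Unit vector along 340° is (sin 340°, cos 340°) = (-0.3420, 0.9397).
Slope in that direction = a·(-0.3420) + b·(0.9397) = 1.39316.
Apparent dip = arctan|1.39316| = 54.3° (true dip is 56.3°, so apparent ≤ true as expected).

54.3°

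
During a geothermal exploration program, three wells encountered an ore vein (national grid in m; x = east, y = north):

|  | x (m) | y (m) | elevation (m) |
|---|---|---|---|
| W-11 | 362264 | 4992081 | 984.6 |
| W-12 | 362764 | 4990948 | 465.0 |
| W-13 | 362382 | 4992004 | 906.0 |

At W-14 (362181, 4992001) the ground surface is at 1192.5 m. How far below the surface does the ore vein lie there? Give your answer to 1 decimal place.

183.6 m

Two edge vectors: W-11→W-12 = (500, -1133, -519.6), W-11→W-13 = (118, -77, -78.6).
Normal n = (W-11→W-12) × (W-11→W-13) = (49044.6, -22012.8, 95194).
So ∂z/∂x = −n_x/n_z = −0.515206841 and ∂z/∂y = −n_y/n_z = 0.231241465.
Intercept c from W-11: 984.6 + 186640.89 − 1154376.12 = −966750.63.
At (362181, 4992001): z_contact = −186598.13 + 1154357.62 − 966750.63 = 1008.86 m.
Depth below ground = 1192.5 − 1008.86 = 183.6 m.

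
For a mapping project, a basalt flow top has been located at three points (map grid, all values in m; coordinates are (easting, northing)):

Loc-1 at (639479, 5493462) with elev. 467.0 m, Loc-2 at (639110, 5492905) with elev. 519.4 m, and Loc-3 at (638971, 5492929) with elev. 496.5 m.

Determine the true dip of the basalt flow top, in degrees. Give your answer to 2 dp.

12.73°

Let the plane be z = a·E + b·N + c.
Loc-2−Loc-1: −369a − 557b = 52.4;  Loc-3−Loc-1: −508a − 533b = 29.5.
Solving gives a = 0.13326, b = −0.18236.
Gradient magnitude |∇z| = √(a² + b²) = √(0.01776 + 0.03325) = 0.22586.
True dip = arctan(0.22586) = 12.73°, dipping toward NW (azimuth ≈ 324°).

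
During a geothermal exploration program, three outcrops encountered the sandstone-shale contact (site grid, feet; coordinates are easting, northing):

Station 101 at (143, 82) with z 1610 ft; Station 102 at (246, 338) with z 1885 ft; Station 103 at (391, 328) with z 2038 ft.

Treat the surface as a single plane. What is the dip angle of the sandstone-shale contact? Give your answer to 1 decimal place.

Let the plane be z = a·easting + b·northing + c.
Station 102−Station 101: 103a + 256b = 275;  Station 103−Station 101: 248a + 246b = 428.
Solving gives a = 1.09877, b = 0.63214.
Gradient magnitude |∇z| = √(a² + b²) = √(1.20729 + 0.39960) = 1.26763.
True dip = arctan(1.26763) = 51.7°, dipping toward WSW (azimuth ≈ 240°).

51.7°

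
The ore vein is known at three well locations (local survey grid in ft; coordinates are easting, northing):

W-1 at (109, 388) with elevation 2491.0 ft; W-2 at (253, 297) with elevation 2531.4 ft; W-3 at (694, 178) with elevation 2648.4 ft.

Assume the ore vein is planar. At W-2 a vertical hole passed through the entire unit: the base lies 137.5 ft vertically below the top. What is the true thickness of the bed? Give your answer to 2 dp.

133.16 ft

Two edge vectors: W-1→W-2 = (144, -91, 40.4), W-1→W-3 = (585, -210, 157.4).
Normal n = (W-1→W-2) × (W-1→W-3) = (-5839.4, 968.4, 22995).
So ∂z/∂easting = −n_x/n_z = 0.25394 and ∂z/∂northing = −n_y/n_z = −0.04211.
|∇z| = √(a²+b²) = 0.25741, so dip δ = arctan(0.25741) = 14.44°.
True thickness = vertical thickness × cos δ = 137.5 × cos 14.44° = 133.16 ft.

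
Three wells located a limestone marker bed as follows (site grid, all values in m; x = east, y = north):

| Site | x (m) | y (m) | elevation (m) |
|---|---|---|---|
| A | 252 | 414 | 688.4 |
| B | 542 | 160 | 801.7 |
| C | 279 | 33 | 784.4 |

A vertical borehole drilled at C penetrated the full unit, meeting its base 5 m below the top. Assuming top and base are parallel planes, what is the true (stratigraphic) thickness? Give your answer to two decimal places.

Let the plane be z = a·x + b·y + c.
B−A: 290a − 254b = 113.3;  C−A: 27a − 381b = 96.
Solving gives a = 0.18125, b = −0.23912.
|∇z| = √(a²+b²) = 0.30005, so dip δ = arctan(0.30005) = 16.70°.
True thickness = vertical thickness × cos δ = 5 × cos 16.70° = 4.79 m.

4.79 m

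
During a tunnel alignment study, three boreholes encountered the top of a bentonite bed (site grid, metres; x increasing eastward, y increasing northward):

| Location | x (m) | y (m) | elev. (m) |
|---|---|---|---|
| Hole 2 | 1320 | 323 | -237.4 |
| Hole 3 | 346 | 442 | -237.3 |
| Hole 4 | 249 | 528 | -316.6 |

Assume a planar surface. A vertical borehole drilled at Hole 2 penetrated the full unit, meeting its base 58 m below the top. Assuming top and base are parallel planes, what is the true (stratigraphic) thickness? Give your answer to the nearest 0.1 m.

Two edge vectors: Hole 2→Hole 3 = (-974, 119, 0.1), Hole 2→Hole 4 = (-1071, 205, -79.2).
Normal n = (Hole 2→Hole 3) × (Hole 2→Hole 4) = (-9445.3, -77247.9, -72221).
So ∂z/∂x = −n_x/n_z = −0.13078 and ∂z/∂y = −n_y/n_z = −1.06960.
|∇z| = √(a²+b²) = 1.07757, so dip δ = arctan(1.07757) = 47.14°.
True thickness = vertical thickness × cos δ = 58 × cos 47.14° = 39.5 m.

39.5 m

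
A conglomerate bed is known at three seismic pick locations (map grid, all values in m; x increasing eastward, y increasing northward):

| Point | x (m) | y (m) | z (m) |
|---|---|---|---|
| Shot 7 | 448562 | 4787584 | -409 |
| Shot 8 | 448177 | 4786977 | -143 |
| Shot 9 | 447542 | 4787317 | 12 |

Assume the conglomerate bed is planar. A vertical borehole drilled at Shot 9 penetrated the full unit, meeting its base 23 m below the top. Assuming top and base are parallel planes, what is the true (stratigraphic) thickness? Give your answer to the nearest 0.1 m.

Let the plane be z = a·x + b·y + c.
Shot 8−Shot 7: −385a − 607b = 266;  Shot 9−Shot 7: −1020a − 267b = 421.
Solving gives a = −0.35737, b = −0.21155.
|∇z| = √(a²+b²) = 0.41529, so dip δ = arctan(0.41529) = 22.55°.
True thickness = vertical thickness × cos δ = 23 × cos 22.55° = 21.2 m.

21.2 m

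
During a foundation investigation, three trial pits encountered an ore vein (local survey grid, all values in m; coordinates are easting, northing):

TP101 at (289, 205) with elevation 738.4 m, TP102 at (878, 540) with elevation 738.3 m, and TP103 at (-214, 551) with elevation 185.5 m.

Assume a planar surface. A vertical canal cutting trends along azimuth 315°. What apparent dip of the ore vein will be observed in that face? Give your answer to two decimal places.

44.14°

Two edge vectors: TP101→TP102 = (589, 335, -0.1), TP101→TP103 = (-503, 346, -552.9).
Normal n = (TP101→TP102) × (TP101→TP103) = (-185186.9, 325708.4, 372299).
So ∂z/∂easting = −n_x/n_z = 0.49741 and ∂z/∂northing = −n_y/n_z = −0.87486.
Unit vector along 315° is (sin 315°, cos 315°) = (-0.7071, 0.7071).
Slope in that direction = a·(-0.7071) + b·(0.7071) = −0.97034.
Apparent dip = arctan|0.97034| = 44.14° (true dip is 45.2°, so apparent ≤ true as expected).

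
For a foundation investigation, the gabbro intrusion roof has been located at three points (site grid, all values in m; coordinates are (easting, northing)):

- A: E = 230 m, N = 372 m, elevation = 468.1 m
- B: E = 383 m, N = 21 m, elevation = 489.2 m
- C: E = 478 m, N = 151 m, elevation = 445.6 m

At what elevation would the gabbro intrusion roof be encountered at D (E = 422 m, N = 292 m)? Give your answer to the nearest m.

436 m

Two edge vectors: A→B = (153, -351, 21.1), A→C = (248, -221, -22.5).
Normal n = (A→B) × (A→C) = (12560.6, 8675.3, 53235).
So ∂z/∂E = −n_x/n_z = −0.23595 and ∂z/∂N = −n_y/n_z = −0.16296.
Intercept c from A: 468.1 + 54.27 + 60.62 = 582.99.
At (422, 292): z = −99.6 − 47.6 + 582.99 = 435.8 m.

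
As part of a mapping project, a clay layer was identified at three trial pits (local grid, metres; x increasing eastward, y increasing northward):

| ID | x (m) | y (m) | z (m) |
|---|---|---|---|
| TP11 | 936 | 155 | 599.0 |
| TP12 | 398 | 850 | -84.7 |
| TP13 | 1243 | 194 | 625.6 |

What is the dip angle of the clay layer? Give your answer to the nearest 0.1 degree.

40.6°

Two edge vectors: TP11→TP12 = (-538, 695, -683.7), TP11→TP13 = (307, 39, 26.6).
Normal n = (TP11→TP12) × (TP11→TP13) = (45151.3, -195585.1, -234347).
So ∂z/∂x = −n_x/n_z = 0.19267 and ∂z/∂y = −n_y/n_z = −0.83460.
Gradient magnitude |∇z| = √(a² + b²) = √(0.03712 + 0.69655) = 0.85655.
True dip = arctan(0.85655) = 40.6°, dipping toward NNW (azimuth ≈ 347°).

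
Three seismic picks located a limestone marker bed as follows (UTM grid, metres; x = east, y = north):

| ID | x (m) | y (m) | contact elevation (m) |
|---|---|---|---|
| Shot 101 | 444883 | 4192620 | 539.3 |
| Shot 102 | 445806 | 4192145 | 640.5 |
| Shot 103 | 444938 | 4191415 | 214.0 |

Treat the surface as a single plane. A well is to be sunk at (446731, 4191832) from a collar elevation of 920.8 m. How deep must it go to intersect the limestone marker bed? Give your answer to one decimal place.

Let the plane be z = a·x + b·y + c.
Shot 102−Shot 101: 923a − 475b = 101.2;  Shot 103−Shot 101: 55a − 1205b = −325.3.
Solving gives a = 0.254549347, b = 0.281576941.
Then c = 539.3 − a·444883 − b·4192620 = −1293250.49.
At (446731, 4191832): z_contact = 113715.08 + 1180323.23 − 1293250.49 = 787.82 m.
Depth below ground = 920.8 − 787.82 = 133.0 m.

133.0 m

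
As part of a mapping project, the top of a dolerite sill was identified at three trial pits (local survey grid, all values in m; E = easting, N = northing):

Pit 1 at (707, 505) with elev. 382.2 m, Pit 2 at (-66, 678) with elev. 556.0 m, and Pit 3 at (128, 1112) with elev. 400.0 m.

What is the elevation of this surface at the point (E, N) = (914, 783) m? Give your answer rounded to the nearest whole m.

259 m

Two edge vectors: Pit 1→Pit 2 = (-773, 173, 173.8), Pit 1→Pit 3 = (-579, 607, 17.8).
Normal n = (Pit 1→Pit 2) × (Pit 1→Pit 3) = (-102417.2, -86870.8, -369044).
So ∂z/∂E = −n_x/n_z = −0.27752 and ∂z/∂N = −n_y/n_z = −0.23539.
Intercept c from Pit 1: 382.2 + 196.21 + 118.87 = 697.28.
At (914, 783): z = −253.7 − 184.3 + 697.28 = 259.3 m.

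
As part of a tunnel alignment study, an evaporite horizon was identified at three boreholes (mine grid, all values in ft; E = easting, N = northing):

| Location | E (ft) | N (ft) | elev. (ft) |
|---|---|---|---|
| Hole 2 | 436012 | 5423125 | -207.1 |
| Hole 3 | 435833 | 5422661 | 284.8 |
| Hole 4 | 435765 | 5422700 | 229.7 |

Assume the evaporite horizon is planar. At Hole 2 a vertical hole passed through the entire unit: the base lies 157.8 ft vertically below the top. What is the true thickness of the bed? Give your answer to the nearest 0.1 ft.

Two edge vectors: Hole 2→Hole 3 = (-179, -464, 491.9), Hole 2→Hole 4 = (-247, -425, 436.8).
Normal n = (Hole 2→Hole 3) × (Hole 2→Hole 4) = (6382.3, -43312.1, -38533).
So ∂z/∂E = −n_x/n_z = 0.16563 and ∂z/∂N = −n_y/n_z = −1.12403.
|∇z| = √(a²+b²) = 1.13616, so dip δ = arctan(1.13616) = 48.65°.
True thickness = vertical thickness × cos δ = 157.8 × cos 48.65° = 104.3 ft.

104.3 ft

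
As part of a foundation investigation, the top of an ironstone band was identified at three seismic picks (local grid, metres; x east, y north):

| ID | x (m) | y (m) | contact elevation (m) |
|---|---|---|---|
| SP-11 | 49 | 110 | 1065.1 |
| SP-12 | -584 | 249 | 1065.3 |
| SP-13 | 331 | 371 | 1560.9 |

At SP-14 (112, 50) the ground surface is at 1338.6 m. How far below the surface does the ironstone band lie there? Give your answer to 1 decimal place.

344.4 m

Two edge vectors: SP-11→SP-12 = (-633, 139, 0.2), SP-11→SP-13 = (282, 261, 495.8).
Normal n = (SP-11→SP-12) × (SP-11→SP-13) = (68864, 313897.8, -204411).
So ∂z/∂x = −n_x/n_z = 0.33689 and ∂z/∂y = −n_y/n_z = 1.53562.
Intercept c from SP-11: 1065.1 − 16.51 − 168.92 = 879.67.
At (112, 50): z_contact = 37.73 + 76.78 + 879.67 = 994.19 m.
Depth below ground = 1338.6 − 994.19 = 344.4 m.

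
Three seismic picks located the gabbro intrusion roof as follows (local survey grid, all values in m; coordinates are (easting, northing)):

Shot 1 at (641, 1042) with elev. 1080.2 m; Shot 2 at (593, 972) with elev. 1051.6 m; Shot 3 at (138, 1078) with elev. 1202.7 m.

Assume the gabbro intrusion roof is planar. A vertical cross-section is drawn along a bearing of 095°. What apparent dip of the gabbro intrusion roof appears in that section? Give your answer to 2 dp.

14.11°

Let the plane be z = a·E + b·N + c.
Shot 2−Shot 1: −48a − 70b = −28.6;  Shot 3−Shot 1: −503a + 36b = 122.5.
Solving gives a = −0.20427, b = 0.54864.
Unit vector along 095° is (sin 95°, cos 95°) = (0.9962, -0.0872).
Slope in that direction = a·(0.9962) + b·(-0.0872) = −0.25131.
Apparent dip = arctan|0.25131| = 14.11° (true dip is 30.3°, so apparent ≤ true as expected).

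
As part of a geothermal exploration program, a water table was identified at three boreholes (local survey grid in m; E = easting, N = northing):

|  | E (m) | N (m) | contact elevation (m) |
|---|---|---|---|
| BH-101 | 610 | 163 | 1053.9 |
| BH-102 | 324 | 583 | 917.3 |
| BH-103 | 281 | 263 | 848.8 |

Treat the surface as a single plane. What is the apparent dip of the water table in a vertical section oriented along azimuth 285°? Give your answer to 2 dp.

31.24°

Let the plane be z = a·E + b·N + c.
BH-102−BH-101: −286a + 420b = −136.6;  BH-103−BH-101: −329a + 100b = −205.1.
Solving gives a = 0.66145, b = 0.12518.
Unit vector along 285° is (sin 285°, cos 285°) = (-0.9659, 0.2588).
Slope in that direction = a·(-0.9659) + b·(0.2588) = −0.60652.
Apparent dip = arctan|0.60652| = 31.24° (true dip is 33.9°, so apparent ≤ true as expected).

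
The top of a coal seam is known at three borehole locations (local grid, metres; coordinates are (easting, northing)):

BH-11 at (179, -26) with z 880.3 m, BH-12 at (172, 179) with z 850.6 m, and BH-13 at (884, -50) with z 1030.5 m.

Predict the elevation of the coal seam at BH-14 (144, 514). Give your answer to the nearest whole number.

799 m

Let the plane be z = a·E + b·N + c.
BH-12−BH-11: −7a + 205b = −29.7;  BH-13−BH-11: 705a − 24b = 150.2.
Solving gives a = 0.20836, b = −0.13776.
Then c = 880.3 − a·179 − b·-26 = 839.42.
At (144, 514): z = 30.0 − 70.8 + 839.42 = 798.6 m.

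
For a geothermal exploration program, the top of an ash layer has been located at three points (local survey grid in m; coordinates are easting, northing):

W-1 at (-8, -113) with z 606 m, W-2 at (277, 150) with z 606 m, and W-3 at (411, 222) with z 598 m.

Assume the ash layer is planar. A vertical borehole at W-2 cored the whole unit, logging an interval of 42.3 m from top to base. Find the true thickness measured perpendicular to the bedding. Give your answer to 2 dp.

Two edge vectors: W-1→W-2 = (285, 263, 0), W-1→W-3 = (419, 335, -8).
Normal n = (W-1→W-2) × (W-1→W-3) = (-2104, 2280, -14722).
So ∂z/∂easting = −n_x/n_z = −0.14292 and ∂z/∂northing = −n_y/n_z = 0.15487.
|∇z| = √(a²+b²) = 0.21074, so dip δ = arctan(0.21074) = 11.90°.
True thickness = vertical thickness × cos δ = 42.3 × cos 11.90° = 41.39 m.

41.39 m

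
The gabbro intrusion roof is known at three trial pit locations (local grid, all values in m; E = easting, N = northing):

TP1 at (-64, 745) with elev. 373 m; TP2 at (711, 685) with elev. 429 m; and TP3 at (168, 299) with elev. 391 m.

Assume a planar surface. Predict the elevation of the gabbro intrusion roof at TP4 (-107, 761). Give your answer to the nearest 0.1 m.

Two edge vectors: TP1→TP2 = (775, -60, 56), TP1→TP3 = (232, -446, 18).
Normal n = (TP1→TP2) × (TP1→TP3) = (23896, -958, -331730).
So ∂z/∂E = −n_x/n_z = 0.07203 and ∂z/∂N = −n_y/n_z = −0.00289.
Intercept c from TP1: 373 + 4.61 + 2.15 = 379.76.
At (-107, 761): z = −7.7 − 2.2 + 379.76 = 369.9 m.

369.9 m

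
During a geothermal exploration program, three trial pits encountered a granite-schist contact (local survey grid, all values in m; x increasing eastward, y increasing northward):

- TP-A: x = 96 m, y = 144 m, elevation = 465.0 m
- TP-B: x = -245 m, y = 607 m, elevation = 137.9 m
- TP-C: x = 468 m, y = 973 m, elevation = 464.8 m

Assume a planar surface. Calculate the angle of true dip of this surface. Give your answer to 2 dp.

Let the plane be z = a·x + b·y + c.
TP-B−TP-A: −341a + 463b = −327.1;  TP-C−TP-A: 372a + 829b = −0.2.
Solving gives a = 0.59586, b = −0.26763.
Gradient magnitude |∇z| = √(a² + b²) = √(0.35505 + 0.07162) = 0.65321.
True dip = arctan(0.65321) = 33.15°, dipping toward WNW (azimuth ≈ 294°).

33.15°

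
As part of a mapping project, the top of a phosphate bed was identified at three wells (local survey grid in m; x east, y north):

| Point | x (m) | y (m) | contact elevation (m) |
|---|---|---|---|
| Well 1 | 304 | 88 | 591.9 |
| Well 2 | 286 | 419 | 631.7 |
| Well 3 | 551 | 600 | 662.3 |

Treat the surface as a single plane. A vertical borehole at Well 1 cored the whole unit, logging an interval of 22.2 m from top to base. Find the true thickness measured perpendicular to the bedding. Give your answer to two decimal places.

22.03 m

Let the plane be z = a·x + b·y + c.
Well 2−Well 1: −18a + 331b = 39.8;  Well 3−Well 1: 247a + 512b = 70.4.
Solving gives a = 0.03215, b = 0.12199.
|∇z| = √(a²+b²) = 0.12616, so dip δ = arctan(0.12616) = 7.19°.
True thickness = vertical thickness × cos δ = 22.2 × cos 7.19° = 22.03 m.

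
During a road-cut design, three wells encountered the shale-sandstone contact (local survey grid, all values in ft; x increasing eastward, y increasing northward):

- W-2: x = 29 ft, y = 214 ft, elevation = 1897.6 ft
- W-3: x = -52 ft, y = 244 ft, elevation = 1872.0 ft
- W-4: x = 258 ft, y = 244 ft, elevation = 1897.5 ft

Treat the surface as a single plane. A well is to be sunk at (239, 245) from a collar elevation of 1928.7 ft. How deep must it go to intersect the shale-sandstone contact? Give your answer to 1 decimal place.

33.4 ft

Let the plane be z = a·x + b·y + c.
W-3−W-2: −81a + 30b = −25.6;  W-4−W-2: 229a + 30b = −0.1.
Solving gives a = 0.08226, b = −0.63124.
Then c = 1897.6 − a·29 − b·214 = 2030.30.
At (239, 245): z_contact = 19.66 − 154.65 + 2030.30 = 1895.31 ft.
Depth below ground = 1928.7 − 1895.31 = 33.4 ft.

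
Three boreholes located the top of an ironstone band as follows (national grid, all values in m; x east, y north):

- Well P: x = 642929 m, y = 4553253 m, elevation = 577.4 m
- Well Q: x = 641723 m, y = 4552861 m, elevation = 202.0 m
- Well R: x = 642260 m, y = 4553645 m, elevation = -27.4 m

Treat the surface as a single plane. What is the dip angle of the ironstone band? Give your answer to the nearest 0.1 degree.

39.9°

Two edge vectors: Well P→Well Q = (-1206, -392, -375.4), Well P→Well R = (-669, 392, -604.8).
Normal n = (Well P→Well Q) × (Well P→Well R) = (384238.4, -478246.2, -735000).
So ∂z/∂x = −n_x/n_z = 0.52277 and ∂z/∂y = −n_y/n_z = −0.65068.
Gradient magnitude |∇z| = √(a² + b²) = √(0.27329 + 0.42338) = 0.83467.
True dip = arctan(0.83467) = 39.9°, dipping toward NW (azimuth ≈ 321°).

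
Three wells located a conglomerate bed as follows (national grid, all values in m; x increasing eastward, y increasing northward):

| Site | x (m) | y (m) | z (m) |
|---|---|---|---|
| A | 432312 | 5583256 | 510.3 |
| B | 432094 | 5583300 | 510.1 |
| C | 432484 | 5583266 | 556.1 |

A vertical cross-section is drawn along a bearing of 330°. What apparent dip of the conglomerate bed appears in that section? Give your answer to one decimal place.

38.0°

Let the plane be z = a·x + b·y + c.
B−A: −218a + 44b = −0.2;  C−A: 172a + 10b = 45.8.
Solving gives a = 0.20693, b = 1.02072.
Unit vector along 330° is (sin 330°, cos 330°) = (-0.5000, 0.8660).
Slope in that direction = a·(-0.5000) + b·(0.8660) = 0.78050.
Apparent dip = arctan|0.78050| = 38.0° (true dip is 46.2°, so apparent ≤ true as expected).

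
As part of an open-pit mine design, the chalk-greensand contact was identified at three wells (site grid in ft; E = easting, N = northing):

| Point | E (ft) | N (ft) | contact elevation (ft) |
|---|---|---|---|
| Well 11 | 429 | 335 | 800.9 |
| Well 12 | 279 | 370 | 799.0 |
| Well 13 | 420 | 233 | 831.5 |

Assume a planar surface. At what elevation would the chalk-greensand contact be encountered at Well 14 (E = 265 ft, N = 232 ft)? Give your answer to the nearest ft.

841 ft

Let the plane be z = a·E + b·N + c.
Well 12−Well 11: −150a + 35b = −1.9;  Well 13−Well 11: −9a − 102b = 30.6.
Solving gives a = −0.05618, b = −0.29504.
Then c = 800.9 − a·429 − b·335 = 923.84.
At (265, 232): z = −14.9 − 68.5 + 923.84 = 840.5 ft.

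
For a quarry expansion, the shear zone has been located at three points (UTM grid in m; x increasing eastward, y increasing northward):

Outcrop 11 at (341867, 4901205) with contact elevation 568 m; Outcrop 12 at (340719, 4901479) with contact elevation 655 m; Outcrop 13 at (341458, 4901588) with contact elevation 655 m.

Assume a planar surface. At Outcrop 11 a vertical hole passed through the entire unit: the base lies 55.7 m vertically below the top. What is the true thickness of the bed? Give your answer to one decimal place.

54.6 m

Two edge vectors: Outcrop 11→Outcrop 12 = (-1148, 274, 87), Outcrop 11→Outcrop 13 = (-409, 383, 87).
Normal n = (Outcrop 11→Outcrop 12) × (Outcrop 11→Outcrop 13) = (-9483, 64293, -327618).
So ∂z/∂x = −n_x/n_z = −0.02895 and ∂z/∂y = −n_y/n_z = 0.19624.
|∇z| = √(a²+b²) = 0.19837, so dip δ = arctan(0.19837) = 11.22°.
True thickness = vertical thickness × cos δ = 55.7 × cos 11.22° = 54.6 m.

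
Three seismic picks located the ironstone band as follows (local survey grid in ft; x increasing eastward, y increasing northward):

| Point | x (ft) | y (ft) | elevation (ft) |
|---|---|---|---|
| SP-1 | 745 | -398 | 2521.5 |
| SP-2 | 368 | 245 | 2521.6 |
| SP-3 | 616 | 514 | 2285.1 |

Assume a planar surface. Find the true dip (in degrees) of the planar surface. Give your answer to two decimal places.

34.05°

Two edge vectors: SP-1→SP-2 = (-377, 643, 0.1), SP-1→SP-3 = (-129, 912, -236.4).
Normal n = (SP-1→SP-2) × (SP-1→SP-3) = (-152096.4, -89135.7, -260877).
So ∂z/∂x = −n_x/n_z = −0.58302 and ∂z/∂y = −n_y/n_z = −0.34168.
Gradient magnitude |∇z| = √(a² + b²) = √(0.33991 + 0.11674) = 0.67576.
True dip = arctan(0.67576) = 34.05°, dipping toward ENE (azimuth ≈ 060°).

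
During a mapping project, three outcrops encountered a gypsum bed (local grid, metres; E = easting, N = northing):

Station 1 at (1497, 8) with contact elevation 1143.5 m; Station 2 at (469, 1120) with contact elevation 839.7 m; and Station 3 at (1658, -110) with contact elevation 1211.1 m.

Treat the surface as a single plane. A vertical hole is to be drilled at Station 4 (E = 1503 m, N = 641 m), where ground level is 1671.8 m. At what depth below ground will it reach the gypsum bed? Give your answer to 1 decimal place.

298.5 m

Let the plane be z = a·E + b·N + c.
Station 2−Station 1: −1028a + 1112b = −303.8;  Station 3−Station 1: 161a − 118b = 67.6.
Solving gives a = 0.681174, b = 0.356517.
Then c = 1143.5 − a·1497 − b·8 = 120.93.
At (1503, 641): z_contact = 1023.80 + 228.53 + 120.93 = 1373.26 m.
Depth below ground = 1671.8 − 1373.26 = 298.5 m.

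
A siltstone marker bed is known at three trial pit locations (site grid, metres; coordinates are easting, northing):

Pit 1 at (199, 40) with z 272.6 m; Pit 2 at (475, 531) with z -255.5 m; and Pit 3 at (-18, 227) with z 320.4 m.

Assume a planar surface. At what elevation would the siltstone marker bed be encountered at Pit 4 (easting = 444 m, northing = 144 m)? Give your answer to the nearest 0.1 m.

16.6 m

Two edge vectors: Pit 1→Pit 2 = (276, 491, -528.1), Pit 1→Pit 3 = (-217, 187, 47.8).
Normal n = (Pit 1→Pit 2) × (Pit 1→Pit 3) = (122224.5, 101404.9, 158159).
So ∂z/∂easting = −n_x/n_z = −0.77280 and ∂z/∂northing = −n_y/n_z = −0.64116.
Intercept c from Pit 1: 272.6 + 153.79 + 25.65 = 452.03.
At (444, 144): z = −343.1 − 92.3 + 452.03 = 16.6 m.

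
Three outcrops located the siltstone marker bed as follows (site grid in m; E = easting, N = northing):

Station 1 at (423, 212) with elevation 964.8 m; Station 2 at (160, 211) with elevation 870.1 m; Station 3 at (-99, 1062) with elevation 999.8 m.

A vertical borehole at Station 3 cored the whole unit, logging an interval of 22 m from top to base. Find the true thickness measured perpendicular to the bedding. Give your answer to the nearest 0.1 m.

20.1 m

Let the plane be z = a·E + b·N + c.
Station 2−Station 1: −263a − 1b = −94.7;  Station 3−Station 1: −522a + 850b = 35.
Solving gives a = 0.35908, b = 0.26169.
|∇z| = √(a²+b²) = 0.44432, so dip δ = arctan(0.44432) = 23.96°.
True thickness = vertical thickness × cos δ = 22 × cos 23.96° = 20.1 m.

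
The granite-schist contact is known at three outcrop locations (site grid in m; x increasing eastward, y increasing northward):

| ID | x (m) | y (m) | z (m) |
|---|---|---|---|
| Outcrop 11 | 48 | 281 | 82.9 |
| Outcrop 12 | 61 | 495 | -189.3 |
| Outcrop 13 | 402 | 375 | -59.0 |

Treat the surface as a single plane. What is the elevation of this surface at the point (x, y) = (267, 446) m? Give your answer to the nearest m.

-140 m

Let the plane be z = a·x + b·y + c.
Outcrop 12−Outcrop 11: 13a + 214b = −272.2;  Outcrop 13−Outcrop 11: 354a + 94b = −141.9.
Solving gives a = −0.06413, b = −1.26807.
Then c = 82.9 − a·48 − b·281 = 442.31.
At (267, 446): z = −17.1 − 565.6 + 442.31 = -140.4 m.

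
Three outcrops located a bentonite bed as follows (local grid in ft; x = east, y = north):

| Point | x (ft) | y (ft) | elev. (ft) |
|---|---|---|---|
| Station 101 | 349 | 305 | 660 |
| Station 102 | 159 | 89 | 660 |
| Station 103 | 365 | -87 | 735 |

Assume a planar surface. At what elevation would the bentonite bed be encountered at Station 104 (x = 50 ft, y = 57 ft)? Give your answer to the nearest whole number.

Two edge vectors: Station 101→Station 102 = (-190, -216, 0), Station 101→Station 103 = (16, -392, 75).
Normal n = (Station 101→Station 102) × (Station 101→Station 103) = (-16200, 14250, 77936).
So ∂z/∂x = −n_x/n_z = 0.20786 and ∂z/∂y = −n_y/n_z = −0.18284.
Intercept c from Station 101: 660 − 72.54 + 55.77 = 643.22.
At (50, 57): z = 10.4 − 10.4 + 643.22 = 643.2 ft.

643 ft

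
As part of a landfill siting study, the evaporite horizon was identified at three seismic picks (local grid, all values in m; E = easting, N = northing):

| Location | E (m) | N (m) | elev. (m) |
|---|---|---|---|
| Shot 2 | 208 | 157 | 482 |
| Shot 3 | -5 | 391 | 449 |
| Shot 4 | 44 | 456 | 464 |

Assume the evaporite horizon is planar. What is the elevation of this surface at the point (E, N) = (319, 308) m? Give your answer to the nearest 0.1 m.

Two edge vectors: Shot 2→Shot 3 = (-213, 234, -33), Shot 2→Shot 4 = (-164, 299, -18).
Normal n = (Shot 2→Shot 3) × (Shot 2→Shot 4) = (5655, 1578, -25311).
So ∂z/∂E = −n_x/n_z = 0.22342 and ∂z/∂N = −n_y/n_z = 0.06234.
Intercept c from Shot 2: 482 − 46.47 − 9.79 = 425.74.
At (319, 308): z = 71.3 + 19.2 + 425.74 = 516.2 m.

516.2 m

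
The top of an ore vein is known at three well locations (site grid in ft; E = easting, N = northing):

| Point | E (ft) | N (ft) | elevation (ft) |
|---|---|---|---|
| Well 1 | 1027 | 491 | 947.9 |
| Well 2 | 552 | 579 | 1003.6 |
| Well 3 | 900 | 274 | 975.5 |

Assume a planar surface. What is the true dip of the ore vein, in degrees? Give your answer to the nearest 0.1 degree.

Let the plane be z = a·E + b·N + c.
Well 2−Well 1: −475a + 88b = 55.7;  Well 3−Well 1: −127a − 217b = 27.6.
Solving gives a = −0.12705, b = −0.05283.
Gradient magnitude |∇z| = √(a² + b²) = √(0.01614 + 0.00279) = 0.13760.
True dip = arctan(0.13760) = 7.8°, dipping toward ENE (azimuth ≈ 067°).

7.8°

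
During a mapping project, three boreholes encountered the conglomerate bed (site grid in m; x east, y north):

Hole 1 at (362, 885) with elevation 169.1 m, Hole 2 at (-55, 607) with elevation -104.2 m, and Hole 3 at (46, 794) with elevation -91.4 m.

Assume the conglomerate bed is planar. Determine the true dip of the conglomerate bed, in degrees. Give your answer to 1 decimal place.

Two edge vectors: Hole 1→Hole 2 = (-417, -278, -273.3), Hole 1→Hole 3 = (-316, -91, -260.5).
Normal n = (Hole 1→Hole 2) × (Hole 1→Hole 3) = (47548.7, -22265.7, -49901).
So ∂z/∂x = −n_x/n_z = 0.95286 and ∂z/∂y = −n_y/n_z = −0.44620.
Gradient magnitude |∇z| = √(a² + b²) = √(0.90794 + 0.19909) = 1.05216.
True dip = arctan(1.05216) = 46.5°, dipping toward WNW (azimuth ≈ 295°).

46.5°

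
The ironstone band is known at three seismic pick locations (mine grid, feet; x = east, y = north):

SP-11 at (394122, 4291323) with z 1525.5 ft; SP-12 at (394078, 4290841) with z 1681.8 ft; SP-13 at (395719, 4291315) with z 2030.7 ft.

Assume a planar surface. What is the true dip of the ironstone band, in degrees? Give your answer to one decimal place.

Two edge vectors: SP-11→SP-12 = (-44, -482, 156.3), SP-11→SP-13 = (1597, -8, 505.2).
Normal n = (SP-11→SP-12) × (SP-11→SP-13) = (-242256, 271839.9, 770106).
So ∂z/∂x = −n_x/n_z = 0.31457 and ∂z/∂y = −n_y/n_z = −0.35299.
Gradient magnitude |∇z| = √(a² + b²) = √(0.09896 + 0.12460) = 0.47282.
True dip = arctan(0.47282) = 25.3°, dipping toward NW (azimuth ≈ 318°).

25.3°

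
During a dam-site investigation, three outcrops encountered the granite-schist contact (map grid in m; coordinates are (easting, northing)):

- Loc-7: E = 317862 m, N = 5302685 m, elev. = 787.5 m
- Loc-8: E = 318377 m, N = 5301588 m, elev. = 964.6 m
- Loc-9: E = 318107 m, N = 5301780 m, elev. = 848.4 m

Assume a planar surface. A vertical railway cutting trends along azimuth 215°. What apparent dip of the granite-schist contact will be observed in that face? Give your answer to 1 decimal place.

17.8°

Let the plane be z = a·E + b·N + c.
Loc-8−Loc-7: 515a − 1097b = 177.1;  Loc-9−Loc-7: 245a − 905b = 60.9.
Solving gives a = 0.47371, b = 0.06095.
Unit vector along 215° is (sin 215°, cos 215°) = (-0.5736, -0.8192).
Slope in that direction = a·(-0.5736) + b·(-0.8192) = −0.32164.
Apparent dip = arctan|0.32164| = 17.8° (true dip is 25.5°, so apparent ≤ true as expected).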